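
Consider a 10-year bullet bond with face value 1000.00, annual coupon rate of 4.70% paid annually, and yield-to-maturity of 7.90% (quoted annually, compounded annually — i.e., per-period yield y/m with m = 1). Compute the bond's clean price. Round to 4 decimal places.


Answer: Price = 784.3055

Derivation:
Coupon per period c = face * coupon_rate / m = 47.000000
Periods per year m = 1; per-period yield y/m = 0.079000
Number of cashflows N = 10
Cashflows (t years, CF_t, discount factor 1/(1+y/m)^(m*t), PV):
  t = 1.0000: CF_t = 47.000000, DF = 0.926784, PV = 43.558851
  t = 2.0000: CF_t = 47.000000, DF = 0.858929, PV = 40.369649
  t = 3.0000: CF_t = 47.000000, DF = 0.796041, PV = 37.413947
  t = 4.0000: CF_t = 47.000000, DF = 0.737758, PV = 34.674649
  t = 5.0000: CF_t = 47.000000, DF = 0.683743, PV = 32.135912
  t = 6.0000: CF_t = 47.000000, DF = 0.633682, PV = 29.783051
  t = 7.0000: CF_t = 47.000000, DF = 0.587286, PV = 27.602457
  t = 8.0000: CF_t = 47.000000, DF = 0.544288, PV = 25.581517
  t = 9.0000: CF_t = 47.000000, DF = 0.504437, PV = 23.708542
  t = 10.0000: CF_t = 1047.000000, DF = 0.467504, PV = 489.476938
Price P = sum_t PV_t = 784.305515


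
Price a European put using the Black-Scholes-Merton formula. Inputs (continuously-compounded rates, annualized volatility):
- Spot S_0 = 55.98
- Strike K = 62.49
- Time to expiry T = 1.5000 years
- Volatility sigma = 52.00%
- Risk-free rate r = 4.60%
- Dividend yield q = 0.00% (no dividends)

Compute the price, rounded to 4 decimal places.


d1 = (ln(S/K) + (r - q + 0.5*sigma^2) * T) / (sigma * sqrt(T)) = 0.25403712
d2 = d1 - sigma * sqrt(T) = -0.38283022
exp(-rT) = 0.93332668; exp(-qT) = 1.00000000
P = K * exp(-rT) * N(-d2) - S_0 * exp(-qT) * N(-d1)
N(-d1) = 0.39973344; N(-d2) = 0.64907717
P = 62.4900 * 0.93332668 * 0.64907717 - 55.9800 * 1.00000000 * 0.39973344 = 15.4794

Answer: Price = 15.4794


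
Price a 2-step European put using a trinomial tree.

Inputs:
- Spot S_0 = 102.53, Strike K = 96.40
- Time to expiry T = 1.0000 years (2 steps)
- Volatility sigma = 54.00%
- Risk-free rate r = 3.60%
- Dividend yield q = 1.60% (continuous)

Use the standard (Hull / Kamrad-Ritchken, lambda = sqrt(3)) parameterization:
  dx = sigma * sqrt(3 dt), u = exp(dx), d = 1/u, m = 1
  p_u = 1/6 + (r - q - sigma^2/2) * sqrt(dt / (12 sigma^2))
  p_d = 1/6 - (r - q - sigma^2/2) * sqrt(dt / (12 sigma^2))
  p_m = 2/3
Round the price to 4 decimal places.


dt = T/N = 0.500000; dx = sigma*sqrt(3*dt) = 0.661362
u = exp(dx) = 1.937430; d = 1/u = 0.516148
p_u = 0.119113, p_m = 0.666667, p_d = 0.214220
Discount per step: exp(-r*dt) = 0.982161
Stock lattice S(k, j) with j the centered position index:
  k=0: S(0,+0) = 102.5300
  k=1: S(1,-1) = 52.9206; S(1,+0) = 102.5300; S(1,+1) = 198.6447
  k=2: S(2,-2) = 27.3149; S(2,-1) = 52.9206; S(2,+0) = 102.5300; S(2,+1) = 198.6447; S(2,+2) = 384.8601
Terminal payoffs V(N, j) = max(K - S_T, 0):
  V(2,-2) = 69.085137; V(2,-1) = 43.479372; V(2,+0) = 0.000000; V(2,+1) = 0.000000; V(2,+2) = 0.000000
Backward induction: V(k, j) = exp(-r*dt) * [p_u * V(k+1, j+1) + p_m * V(k+1, j) + p_d * V(k+1, j-1)]
  V(1,-1) = exp(-r*dt) * [p_u*0.000000 + p_m*43.479372 + p_d*69.085137] = 43.004577
  V(1,+0) = exp(-r*dt) * [p_u*0.000000 + p_m*0.000000 + p_d*43.479372] = 9.147998
  V(1,+1) = exp(-r*dt) * [p_u*0.000000 + p_m*0.000000 + p_d*0.000000] = 0.000000
  V(0,+0) = exp(-r*dt) * [p_u*0.000000 + p_m*9.147998 + p_d*43.004577] = 15.037973

Answer: Price = V(0,0) = 15.0380


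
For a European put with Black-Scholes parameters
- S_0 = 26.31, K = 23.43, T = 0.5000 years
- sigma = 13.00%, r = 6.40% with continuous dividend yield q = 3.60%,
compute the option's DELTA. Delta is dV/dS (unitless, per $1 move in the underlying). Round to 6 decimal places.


d1 = 1.4594340477; d2 = 1.3675101661
phi(d1) = 0.1375301102; exp(-qT) = 0.9821610324; exp(-rT) = 0.9685065821
N(-d1) = 0.0722228403
Delta = -exp(-qT) * N(-d1) = -0.9821610324 * 0.0722228403 = -0.070934

Answer: Delta = -0.070934


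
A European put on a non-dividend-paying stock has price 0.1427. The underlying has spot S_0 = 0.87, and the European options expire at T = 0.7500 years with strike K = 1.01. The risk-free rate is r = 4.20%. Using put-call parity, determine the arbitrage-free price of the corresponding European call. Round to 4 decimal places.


Answer: Call price = 0.0340

Derivation:
Put-call parity: C - P = S_0 * exp(-qT) - K * exp(-rT).
S_0 * exp(-qT) = 0.8700 * 1.00000000 = 0.87000000
K * exp(-rT) = 1.0100 * 0.96899096 = 0.97868087
C = P + S*exp(-qT) - K*exp(-rT)
C = 0.1427 + 0.87000000 - 0.97868087 = 0.0340


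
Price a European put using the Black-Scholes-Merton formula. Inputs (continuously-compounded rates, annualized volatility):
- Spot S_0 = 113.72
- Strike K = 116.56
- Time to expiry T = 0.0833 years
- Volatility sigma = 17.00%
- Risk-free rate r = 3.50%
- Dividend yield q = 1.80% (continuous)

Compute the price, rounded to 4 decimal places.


d1 = (ln(S/K) + (r - q + 0.5*sigma^2) * T) / (sigma * sqrt(T)) = -0.44934494
d2 = d1 - sigma * sqrt(T) = -0.49840990
exp(-rT) = 0.99708875; exp(-qT) = 0.99850172
P = K * exp(-rT) * N(-d2) - S_0 * exp(-qT) * N(-d1)
N(-d1) = 0.67340858; N(-d2) = 0.69090242
P = 116.5600 * 0.99708875 * 0.69090242 - 113.7200 * 0.99850172 * 0.67340858 = 3.8319

Answer: Price = 3.8319


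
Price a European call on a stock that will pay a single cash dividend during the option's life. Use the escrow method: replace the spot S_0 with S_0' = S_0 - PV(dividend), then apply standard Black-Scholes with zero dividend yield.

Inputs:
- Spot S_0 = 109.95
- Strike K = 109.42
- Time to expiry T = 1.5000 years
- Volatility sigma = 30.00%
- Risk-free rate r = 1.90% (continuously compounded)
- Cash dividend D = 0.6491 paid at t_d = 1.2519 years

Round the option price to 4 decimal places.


PV(D) = D * exp(-r * t_d) = 0.6491 * 0.97649456 = 0.63384262
S_0' = S_0 - PV(D) = 109.9500 - 0.63384262 = 109.31615738
d1 = (ln(S_0'/K) + (r + sigma^2/2)*T) / (sigma*sqrt(T)) = 0.25869475
d2 = d1 - sigma*sqrt(T) = -0.10872871
exp(-rT) = 0.97190229
N(d1) = 0.60206462; N(d2) = 0.45670884
C = S_0' * N(d1) - K * exp(-rT) * N(d2) = 109.31615738 * 0.60206462 - 109.4200 * 0.97190229 * 0.45670884 = 17.2464

Answer: Price = 17.2464


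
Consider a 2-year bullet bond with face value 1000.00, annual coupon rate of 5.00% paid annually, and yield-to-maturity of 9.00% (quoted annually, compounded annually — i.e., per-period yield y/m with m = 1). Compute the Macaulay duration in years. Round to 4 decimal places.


Coupon per period c = face * coupon_rate / m = 50.000000
Periods per year m = 1; per-period yield y/m = 0.090000
Number of cashflows N = 2
Cashflows (t years, CF_t, discount factor 1/(1+y/m)^(m*t), PV):
  t = 1.0000: CF_t = 50.000000, DF = 0.917431, PV = 45.871560
  t = 2.0000: CF_t = 1050.000000, DF = 0.841680, PV = 883.763993
Price P = sum_t PV_t = 929.635553
Macaulay numerator sum_t t * PV_t:
  t * PV_t at t = 1.0000: 45.871560
  t * PV_t at t = 2.0000: 1767.527986
Macaulay duration D = (sum_t t * PV_t) / P = 1813.399545 / 929.635553 = 1.950656

Answer: Macaulay duration = 1.9507 years


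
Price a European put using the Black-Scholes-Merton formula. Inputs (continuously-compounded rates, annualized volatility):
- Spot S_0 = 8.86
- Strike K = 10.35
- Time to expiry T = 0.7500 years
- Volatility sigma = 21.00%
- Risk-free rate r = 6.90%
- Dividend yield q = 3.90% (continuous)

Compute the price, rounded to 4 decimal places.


Answer: Price = 1.4495

Derivation:
d1 = (ln(S/K) + (r - q + 0.5*sigma^2) * T) / (sigma * sqrt(T)) = -0.64004641
d2 = d1 - sigma * sqrt(T) = -0.82191175
exp(-rT) = 0.94956623; exp(-qT) = 0.97117364
P = K * exp(-rT) * N(-d2) - S_0 * exp(-qT) * N(-d1)
N(-d1) = 0.73892879; N(-d2) = 0.79443644
P = 10.3500 * 0.94956623 * 0.79443644 - 8.8600 * 0.97117364 * 0.73892879 = 1.4495


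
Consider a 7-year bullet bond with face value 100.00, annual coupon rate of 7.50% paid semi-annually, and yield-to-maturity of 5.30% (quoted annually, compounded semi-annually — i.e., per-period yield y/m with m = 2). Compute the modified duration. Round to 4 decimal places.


Coupon per period c = face * coupon_rate / m = 3.750000
Periods per year m = 2; per-period yield y/m = 0.026500
Number of cashflows N = 14
Cashflows (t years, CF_t, discount factor 1/(1+y/m)^(m*t), PV):
  t = 0.5000: CF_t = 3.750000, DF = 0.974184, PV = 3.653190
  t = 1.0000: CF_t = 3.750000, DF = 0.949035, PV = 3.558880
  t = 1.5000: CF_t = 3.750000, DF = 0.924535, PV = 3.467005
  t = 2.0000: CF_t = 3.750000, DF = 0.900667, PV = 3.377501
  t = 2.5000: CF_t = 3.750000, DF = 0.877415, PV = 3.290308
  t = 3.0000: CF_t = 3.750000, DF = 0.854764, PV = 3.205365
  t = 3.5000: CF_t = 3.750000, DF = 0.832698, PV = 3.122616
  t = 4.0000: CF_t = 3.750000, DF = 0.811201, PV = 3.042003
  t = 4.5000: CF_t = 3.750000, DF = 0.790259, PV = 2.963471
  t = 5.0000: CF_t = 3.750000, DF = 0.769858, PV = 2.886966
  t = 5.5000: CF_t = 3.750000, DF = 0.749983, PV = 2.812437
  t = 6.0000: CF_t = 3.750000, DF = 0.730622, PV = 2.739831
  t = 6.5000: CF_t = 3.750000, DF = 0.711760, PV = 2.669100
  t = 7.0000: CF_t = 103.750000, DF = 0.693385, PV = 71.938728
Price P = sum_t PV_t = 112.727401
First compute Macaulay numerator sum_t t * PV_t:
  t * PV_t at t = 0.5000: 1.826595
  t * PV_t at t = 1.0000: 3.558880
  t * PV_t at t = 1.5000: 5.200507
  t * PV_t at t = 2.0000: 6.755001
  t * PV_t at t = 2.5000: 8.225769
  t * PV_t at t = 3.0000: 9.616096
  t * PV_t at t = 3.5000: 10.929156
  t * PV_t at t = 4.0000: 12.168012
  t * PV_t at t = 4.5000: 13.335620
  t * PV_t at t = 5.0000: 14.434832
  t * PV_t at t = 5.5000: 15.468403
  t * PV_t at t = 6.0000: 16.438988
  t * PV_t at t = 6.5000: 17.349151
  t * PV_t at t = 7.0000: 503.571095
Macaulay duration D = 638.878105 / 112.727401 = 5.667461
Modified duration = D / (1 + y/m) = 5.667461 / (1 + 0.026500) = 5.521150

Answer: Modified duration = 5.5212


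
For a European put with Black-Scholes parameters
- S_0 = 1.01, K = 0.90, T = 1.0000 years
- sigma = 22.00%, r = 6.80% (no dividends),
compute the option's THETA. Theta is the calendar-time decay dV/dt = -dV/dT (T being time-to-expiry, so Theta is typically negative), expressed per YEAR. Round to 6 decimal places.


Answer: Theta = -0.014984

Derivation:
d1 = 0.9432311205; d2 = 0.7232311205
phi(d1) = 0.2556921732; exp(-qT) = 1.0000000000; exp(-rT) = 0.9342604736
Theta = -S*exp(-qT)*phi(d1)*sigma/(2*sqrt(T)) + r*K*exp(-rT)*N(-d2) - q*S*exp(-qT)*N(-d1)
N(-d1) = 0.1727813493; N(-d2) = 0.2347689511; sqrt(T) = 1.0000000000
Term 1 = -1.0100 * 1.0000000000 * 0.2556921732 * 0.2200 / (2 * 1.0000000000) = -0.0284074004
Term 2 = 0.0680 * 0.9000 * 0.9342604736 * 0.2347689511 = 0.0134233235
Term 3 = 0 (no dividend yield, q = 0)
Theta = -0.0284074004 + (0.0134233235) + (0.0000000000) = -0.014984


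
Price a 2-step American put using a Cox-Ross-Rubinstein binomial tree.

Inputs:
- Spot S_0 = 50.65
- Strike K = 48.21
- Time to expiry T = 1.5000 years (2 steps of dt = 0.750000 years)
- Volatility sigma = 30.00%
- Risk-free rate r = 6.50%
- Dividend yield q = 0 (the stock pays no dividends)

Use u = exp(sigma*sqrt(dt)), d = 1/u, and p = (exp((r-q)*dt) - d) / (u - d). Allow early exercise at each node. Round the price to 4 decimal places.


dt = T/N = 0.750000
u = exp(sigma*sqrt(dt)) = 1.296681; d = 1/u = 0.771200
p = (exp((r-q)*dt) - d) / (u - d) = 0.530482
Discount per step: exp(-r*dt) = 0.952419
Stock lattice S(k, i) with i counting down-moves:
  k=0: S(0,0) = 50.6500
  k=1: S(1,0) = 65.6769; S(1,1) = 39.0613
  k=2: S(2,0) = 85.1619; S(2,1) = 50.6500; S(2,2) = 30.1241
Terminal payoffs V(N, i) = max(K - S_T, 0):
  V(2,0) = 0.000000; V(2,1) = 0.000000; V(2,2) = 18.085946
Backward induction: V(k, i) = exp(-r*dt) * [p * V(k+1, i) + (1-p) * V(k+1, i+1)]; then take max(V_cont, immediate exercise) for American.
  V(1,0) = exp(-r*dt) * [p*0.000000 + (1-p)*0.000000] = 0.000000; exercise = 0.000000; V(1,0) = max -> 0.000000
  V(1,1) = exp(-r*dt) * [p*0.000000 + (1-p)*18.085946] = 8.087641; exercise = 9.148723; V(1,1) = max -> 9.148723
  V(0,0) = exp(-r*dt) * [p*0.000000 + (1-p)*9.148723] = 4.091110; exercise = 0.000000; V(0,0) = max -> 4.091110

Answer: Price = V(0,0) = 4.0911


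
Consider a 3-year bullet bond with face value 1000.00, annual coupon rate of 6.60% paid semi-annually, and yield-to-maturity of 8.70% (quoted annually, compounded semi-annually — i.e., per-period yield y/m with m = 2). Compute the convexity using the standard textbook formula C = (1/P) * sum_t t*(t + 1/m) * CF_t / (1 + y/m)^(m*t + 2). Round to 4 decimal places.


Answer: Convexity = 8.6328

Derivation:
Coupon per period c = face * coupon_rate / m = 33.000000
Periods per year m = 2; per-period yield y/m = 0.043500
Number of cashflows N = 6
Cashflows (t years, CF_t, discount factor 1/(1+y/m)^(m*t), PV):
  t = 0.5000: CF_t = 33.000000, DF = 0.958313, PV = 31.624341
  t = 1.0000: CF_t = 33.000000, DF = 0.918365, PV = 30.306029
  t = 1.5000: CF_t = 33.000000, DF = 0.880081, PV = 29.042673
  t = 2.0000: CF_t = 33.000000, DF = 0.843393, PV = 27.831981
  t = 2.5000: CF_t = 33.000000, DF = 0.808235, PV = 26.671760
  t = 3.0000: CF_t = 1033.000000, DF = 0.774543, PV = 800.102452
Price P = sum_t PV_t = 945.579236
Convexity numerator sum_t t*(t + 1/m) * CF_t / (1+y/m)^(m*t + 2):
  t = 0.5000: term = 14.521336
  t = 1.0000: term = 41.747972
  t = 1.5000: term = 80.015280
  t = 2.0000: term = 127.799520
  t = 2.5000: term = 183.707983
  t = 3.0000: term = 7715.249825
Convexity = (1/P) * sum = 8163.041917 / 945.579236 = 8.632848


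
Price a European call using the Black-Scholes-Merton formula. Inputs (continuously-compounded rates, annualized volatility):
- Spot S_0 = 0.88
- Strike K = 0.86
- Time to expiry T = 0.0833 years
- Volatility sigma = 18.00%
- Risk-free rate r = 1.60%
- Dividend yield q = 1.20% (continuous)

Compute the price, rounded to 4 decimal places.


d1 = (ln(S/K) + (r - q + 0.5*sigma^2) * T) / (sigma * sqrt(T)) = 0.47491128
d2 = d1 - sigma * sqrt(T) = 0.42296015
exp(-rT) = 0.99866809; exp(-qT) = 0.99900090
C = S_0 * exp(-qT) * N(d1) - K * exp(-rT) * N(d2)
N(d1) = 0.68257490; N(d2) = 0.66383783
C = 0.8800 * 0.99900090 * 0.68257490 - 0.8600 * 0.99866809 * 0.66383783 = 0.0299

Answer: Price = 0.0299


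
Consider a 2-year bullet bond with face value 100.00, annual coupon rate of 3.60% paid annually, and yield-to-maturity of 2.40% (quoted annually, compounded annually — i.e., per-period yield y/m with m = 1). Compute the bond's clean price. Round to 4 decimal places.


Coupon per period c = face * coupon_rate / m = 3.600000
Periods per year m = 1; per-period yield y/m = 0.024000
Number of cashflows N = 2
Cashflows (t years, CF_t, discount factor 1/(1+y/m)^(m*t), PV):
  t = 1.0000: CF_t = 3.600000, DF = 0.976562, PV = 3.515625
  t = 2.0000: CF_t = 103.600000, DF = 0.953674, PV = 98.800659
Price P = sum_t PV_t = 102.316284

Answer: Price = 102.3163


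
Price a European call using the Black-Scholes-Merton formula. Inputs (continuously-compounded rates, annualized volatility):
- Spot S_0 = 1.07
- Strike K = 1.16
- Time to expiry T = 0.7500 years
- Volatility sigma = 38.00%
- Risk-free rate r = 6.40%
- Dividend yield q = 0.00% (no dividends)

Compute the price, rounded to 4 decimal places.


d1 = (ln(S/K) + (r - q + 0.5*sigma^2) * T) / (sigma * sqrt(T)) = 0.06499336
d2 = d1 - sigma * sqrt(T) = -0.26409629
exp(-rT) = 0.95313379; exp(-qT) = 1.00000000
C = S_0 * exp(-qT) * N(d1) - K * exp(-rT) * N(d2)
N(d1) = 0.52591036; N(d2) = 0.39585286
C = 1.0700 * 1.00000000 * 0.52591036 - 1.1600 * 0.95313379 * 0.39585286 = 0.1251

Answer: Price = 0.1251


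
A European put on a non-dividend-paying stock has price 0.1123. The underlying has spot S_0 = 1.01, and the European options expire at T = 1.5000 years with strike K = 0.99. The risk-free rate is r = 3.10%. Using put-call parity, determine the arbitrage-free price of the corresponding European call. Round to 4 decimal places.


Put-call parity: C - P = S_0 * exp(-qT) - K * exp(-rT).
S_0 * exp(-qT) = 1.0100 * 1.00000000 = 1.01000000
K * exp(-rT) = 0.9900 * 0.95456456 = 0.94501891
C = P + S*exp(-qT) - K*exp(-rT)
C = 0.1123 + 1.01000000 - 0.94501891 = 0.1773

Answer: Call price = 0.1773


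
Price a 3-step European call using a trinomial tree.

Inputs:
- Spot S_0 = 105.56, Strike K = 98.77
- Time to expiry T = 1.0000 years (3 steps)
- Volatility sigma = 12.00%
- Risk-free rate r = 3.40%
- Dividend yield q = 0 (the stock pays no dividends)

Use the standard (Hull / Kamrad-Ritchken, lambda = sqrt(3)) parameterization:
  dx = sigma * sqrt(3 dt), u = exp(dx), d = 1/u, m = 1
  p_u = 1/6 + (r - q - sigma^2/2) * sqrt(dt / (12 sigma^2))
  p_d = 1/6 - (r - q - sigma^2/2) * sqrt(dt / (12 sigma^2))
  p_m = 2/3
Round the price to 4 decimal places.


Answer: Price = V(0,0) = 11.5510

Derivation:
dt = T/N = 0.333333; dx = sigma*sqrt(3*dt) = 0.120000
u = exp(dx) = 1.127497; d = 1/u = 0.886920
p_u = 0.203889, p_m = 0.666667, p_d = 0.129444
Discount per step: exp(-r*dt) = 0.988731
Stock lattice S(k, j) with j the centered position index:
  k=0: S(0,+0) = 105.5600
  k=1: S(1,-1) = 93.6233; S(1,+0) = 105.5600; S(1,+1) = 119.0186
  k=2: S(2,-2) = 83.0364; S(2,-1) = 93.6233; S(2,+0) = 105.5600; S(2,+1) = 119.0186; S(2,+2) = 134.1931
  k=3: S(3,-3) = 73.6467; S(3,-2) = 83.0364; S(3,-1) = 93.6233; S(3,+0) = 105.5600; S(3,+1) = 119.0186; S(3,+2) = 134.1931; S(3,+3) = 151.3023
Terminal payoffs V(N, j) = max(S_T - K, 0):
  V(3,-3) = 0.000000; V(3,-2) = 0.000000; V(3,-1) = 0.000000; V(3,+0) = 6.790000; V(3,+1) = 20.248568; V(3,+2) = 35.423060; V(3,+3) = 52.532253
Backward induction: V(k, j) = exp(-r*dt) * [p_u * V(k+1, j+1) + p_m * V(k+1, j) + p_d * V(k+1, j-1)]
  V(2,-2) = exp(-r*dt) * [p_u*0.000000 + p_m*0.000000 + p_d*0.000000] = 0.000000
  V(2,-1) = exp(-r*dt) * [p_u*6.790000 + p_m*0.000000 + p_d*0.000000] = 1.368804
  V(2,+0) = exp(-r*dt) * [p_u*20.248568 + p_m*6.790000 + p_d*0.000000] = 8.557587
  V(2,+1) = exp(-r*dt) * [p_u*35.423060 + p_m*20.248568 + p_d*6.790000] = 21.356919
  V(2,+2) = exp(-r*dt) * [p_u*52.532253 + p_m*35.423060 + p_d*20.248568] = 36.530810
  V(1,-1) = exp(-r*dt) * [p_u*8.557587 + p_m*1.368804 + p_d*0.000000] = 2.627387
  V(1,+0) = exp(-r*dt) * [p_u*21.356919 + p_m*8.557587 + p_d*1.368804] = 10.121320
  V(1,+1) = exp(-r*dt) * [p_u*36.530810 + p_m*21.356919 + p_d*8.557587] = 22.537032
  V(0,+0) = exp(-r*dt) * [p_u*22.537032 + p_m*10.121320 + p_d*2.627387] = 11.551041


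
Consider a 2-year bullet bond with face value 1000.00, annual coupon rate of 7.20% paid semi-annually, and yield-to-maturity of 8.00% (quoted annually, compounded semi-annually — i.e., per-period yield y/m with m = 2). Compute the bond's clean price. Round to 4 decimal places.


Coupon per period c = face * coupon_rate / m = 36.000000
Periods per year m = 2; per-period yield y/m = 0.040000
Number of cashflows N = 4
Cashflows (t years, CF_t, discount factor 1/(1+y/m)^(m*t), PV):
  t = 0.5000: CF_t = 36.000000, DF = 0.961538, PV = 34.615385
  t = 1.0000: CF_t = 36.000000, DF = 0.924556, PV = 33.284024
  t = 1.5000: CF_t = 36.000000, DF = 0.888996, PV = 32.003869
  t = 2.0000: CF_t = 1036.000000, DF = 0.854804, PV = 885.577142
Price P = sum_t PV_t = 985.480419

Answer: Price = 985.4804


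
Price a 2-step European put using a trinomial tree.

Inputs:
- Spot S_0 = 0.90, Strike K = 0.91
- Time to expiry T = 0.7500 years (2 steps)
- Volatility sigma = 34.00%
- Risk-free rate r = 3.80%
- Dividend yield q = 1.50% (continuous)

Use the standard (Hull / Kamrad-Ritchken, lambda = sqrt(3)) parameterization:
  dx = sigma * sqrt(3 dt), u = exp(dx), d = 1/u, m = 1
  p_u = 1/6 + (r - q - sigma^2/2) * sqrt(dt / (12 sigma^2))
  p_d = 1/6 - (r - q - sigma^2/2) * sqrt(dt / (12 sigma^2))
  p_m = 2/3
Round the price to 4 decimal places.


dt = T/N = 0.375000; dx = sigma*sqrt(3*dt) = 0.360624
u = exp(dx) = 1.434225; d = 1/u = 0.697241
p_u = 0.148573, p_m = 0.666667, p_d = 0.184760
Discount per step: exp(-r*dt) = 0.985851
Stock lattice S(k, j) with j the centered position index:
  k=0: S(0,+0) = 0.9000
  k=1: S(1,-1) = 0.6275; S(1,+0) = 0.9000; S(1,+1) = 1.2908
  k=2: S(2,-2) = 0.4375; S(2,-1) = 0.6275; S(2,+0) = 0.9000; S(2,+1) = 1.2908; S(2,+2) = 1.8513
Terminal payoffs V(N, j) = max(K - S_T, 0):
  V(2,-2) = 0.472470; V(2,-1) = 0.282483; V(2,+0) = 0.010000; V(2,+1) = 0.000000; V(2,+2) = 0.000000
Backward induction: V(k, j) = exp(-r*dt) * [p_u * V(k+1, j+1) + p_m * V(k+1, j) + p_d * V(k+1, j-1)]
  V(1,-1) = exp(-r*dt) * [p_u*0.010000 + p_m*0.282483 + p_d*0.472470] = 0.273181
  V(1,+0) = exp(-r*dt) * [p_u*0.000000 + p_m*0.010000 + p_d*0.282483] = 0.058026
  V(1,+1) = exp(-r*dt) * [p_u*0.000000 + p_m*0.000000 + p_d*0.010000] = 0.001821
  V(0,+0) = exp(-r*dt) * [p_u*0.001821 + p_m*0.058026 + p_d*0.273181] = 0.088162

Answer: Price = V(0,0) = 0.0882


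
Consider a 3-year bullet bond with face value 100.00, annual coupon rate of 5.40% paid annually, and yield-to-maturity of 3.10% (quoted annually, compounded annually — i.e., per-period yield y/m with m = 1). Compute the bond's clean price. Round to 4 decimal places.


Coupon per period c = face * coupon_rate / m = 5.400000
Periods per year m = 1; per-period yield y/m = 0.031000
Number of cashflows N = 3
Cashflows (t years, CF_t, discount factor 1/(1+y/m)^(m*t), PV):
  t = 1.0000: CF_t = 5.400000, DF = 0.969932, PV = 5.237633
  t = 2.0000: CF_t = 5.400000, DF = 0.940768, PV = 5.080149
  t = 3.0000: CF_t = 105.400000, DF = 0.912481, PV = 96.175536
Price P = sum_t PV_t = 106.493318

Answer: Price = 106.4933


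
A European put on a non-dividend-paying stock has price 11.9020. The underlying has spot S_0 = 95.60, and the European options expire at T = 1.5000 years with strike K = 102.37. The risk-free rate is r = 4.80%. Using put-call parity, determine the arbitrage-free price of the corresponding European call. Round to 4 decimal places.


Put-call parity: C - P = S_0 * exp(-qT) - K * exp(-rT).
S_0 * exp(-qT) = 95.6000 * 1.00000000 = 95.60000000
K * exp(-rT) = 102.3700 * 0.93053090 = 95.25844780
C = P + S*exp(-qT) - K*exp(-rT)
C = 11.9020 + 95.60000000 - 95.25844780 = 12.2436

Answer: Call price = 12.2436


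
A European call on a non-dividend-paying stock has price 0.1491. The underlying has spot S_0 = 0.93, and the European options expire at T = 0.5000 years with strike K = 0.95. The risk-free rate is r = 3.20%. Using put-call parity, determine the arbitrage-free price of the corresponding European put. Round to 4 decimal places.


Put-call parity: C - P = S_0 * exp(-qT) - K * exp(-rT).
S_0 * exp(-qT) = 0.9300 * 1.00000000 = 0.93000000
K * exp(-rT) = 0.9500 * 0.98412732 = 0.93492095
P = C - S*exp(-qT) + K*exp(-rT)
P = 0.1491 - 0.93000000 + 0.93492095 = 0.1540

Answer: Put price = 0.1540


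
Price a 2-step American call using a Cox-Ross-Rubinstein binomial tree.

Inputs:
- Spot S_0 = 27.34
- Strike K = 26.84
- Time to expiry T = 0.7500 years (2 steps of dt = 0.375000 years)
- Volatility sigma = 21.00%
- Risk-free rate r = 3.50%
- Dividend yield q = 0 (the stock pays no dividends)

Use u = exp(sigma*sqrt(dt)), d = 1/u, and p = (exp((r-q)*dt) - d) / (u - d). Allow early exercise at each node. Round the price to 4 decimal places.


Answer: Price = V(0,0) = 2.4794

Derivation:
dt = T/N = 0.375000
u = exp(sigma*sqrt(dt)) = 1.137233; d = 1/u = 0.879327
p = (exp((r-q)*dt) - d) / (u - d) = 0.519121
Discount per step: exp(-r*dt) = 0.986961
Stock lattice S(k, i) with i counting down-moves:
  k=0: S(0,0) = 27.3400
  k=1: S(1,0) = 31.0920; S(1,1) = 24.0408
  k=2: S(2,0) = 35.3588; S(2,1) = 27.3400; S(2,2) = 21.1397
Terminal payoffs V(N, i) = max(S_T - K, 0):
  V(2,0) = 8.518798; V(2,1) = 0.500000; V(2,2) = 0.000000
Backward induction: V(k, i) = exp(-r*dt) * [p * V(k+1, i) + (1-p) * V(k+1, i+1)]; then take max(V_cont, immediate exercise) for American.
  V(1,0) = exp(-r*dt) * [p*8.518798 + (1-p)*0.500000] = 4.601926; exercise = 4.251953; V(1,0) = max -> 4.601926
  V(1,1) = exp(-r*dt) * [p*0.500000 + (1-p)*0.000000] = 0.256176; exercise = 0.000000; V(1,1) = max -> 0.256176
  V(0,0) = exp(-r*dt) * [p*4.601926 + (1-p)*0.256176] = 2.479389; exercise = 0.500000; V(0,0) = max -> 2.479389


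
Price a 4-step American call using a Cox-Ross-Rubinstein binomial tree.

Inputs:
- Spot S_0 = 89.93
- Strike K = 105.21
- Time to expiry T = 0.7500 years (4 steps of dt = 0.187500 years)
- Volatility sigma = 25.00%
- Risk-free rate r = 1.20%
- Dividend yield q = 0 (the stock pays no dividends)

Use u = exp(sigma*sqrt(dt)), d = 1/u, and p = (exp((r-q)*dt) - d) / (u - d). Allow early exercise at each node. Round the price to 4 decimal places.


Answer: Price = V(0,0) = 3.3033

Derivation:
dt = T/N = 0.187500
u = exp(sigma*sqrt(dt)) = 1.114330; d = 1/u = 0.897400
p = (exp((r-q)*dt) - d) / (u - d) = 0.483347
Discount per step: exp(-r*dt) = 0.997753
Stock lattice S(k, i) with i counting down-moves:
  k=0: S(0,0) = 89.9300
  k=1: S(1,0) = 100.2117; S(1,1) = 80.7032
  k=2: S(2,0) = 111.6689; S(2,1) = 89.9300; S(2,2) = 72.4231
  k=3: S(3,0) = 124.4359; S(3,1) = 100.2117; S(3,2) = 80.7032; S(3,3) = 64.9925
  k=4: S(4,0) = 138.6627; S(4,1) = 111.6689; S(4,2) = 89.9300; S(4,3) = 72.4231; S(4,4) = 58.3243
Terminal payoffs V(N, i) = max(S_T - K, 0):
  V(4,0) = 33.452690; V(4,1) = 6.458866; V(4,2) = 0.000000; V(4,3) = 0.000000; V(4,4) = 0.000000
Backward induction: V(k, i) = exp(-r*dt) * [p * V(k+1, i) + (1-p) * V(k+1, i+1)]; then take max(V_cont, immediate exercise) for American.
  V(3,0) = exp(-r*dt) * [p*33.452690 + (1-p)*6.458866] = 19.462405; exercise = 19.225949; V(3,0) = max -> 19.462405
  V(3,1) = exp(-r*dt) * [p*6.458866 + (1-p)*0.000000] = 3.114856; exercise = 0.000000; V(3,1) = max -> 3.114856
  V(3,2) = exp(-r*dt) * [p*0.000000 + (1-p)*0.000000] = 0.000000; exercise = 0.000000; V(3,2) = max -> 0.000000
  V(3,3) = exp(-r*dt) * [p*0.000000 + (1-p)*0.000000] = 0.000000; exercise = 0.000000; V(3,3) = max -> 0.000000
  V(2,0) = exp(-r*dt) * [p*19.462405 + (1-p)*3.114856] = 10.991633; exercise = 6.458866; V(2,0) = max -> 10.991633
  V(2,1) = exp(-r*dt) * [p*3.114856 + (1-p)*0.000000] = 1.502172; exercise = 0.000000; V(2,1) = max -> 1.502172
  V(2,2) = exp(-r*dt) * [p*0.000000 + (1-p)*0.000000] = 0.000000; exercise = 0.000000; V(2,2) = max -> 0.000000
  V(1,0) = exp(-r*dt) * [p*10.991633 + (1-p)*1.502172] = 6.075188; exercise = 0.000000; V(1,0) = max -> 6.075188
  V(1,1) = exp(-r*dt) * [p*1.502172 + (1-p)*0.000000] = 0.724438; exercise = 0.000000; V(1,1) = max -> 0.724438
  V(0,0) = exp(-r*dt) * [p*6.075188 + (1-p)*0.724438] = 3.303266; exercise = 0.000000; V(0,0) = max -> 3.303266


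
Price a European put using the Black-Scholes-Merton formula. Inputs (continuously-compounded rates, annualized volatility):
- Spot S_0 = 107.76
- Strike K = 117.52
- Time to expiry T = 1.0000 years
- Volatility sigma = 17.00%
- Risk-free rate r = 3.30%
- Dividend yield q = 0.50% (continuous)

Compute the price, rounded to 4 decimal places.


d1 = (ln(S/K) + (r - q + 0.5*sigma^2) * T) / (sigma * sqrt(T)) = -0.26030588
d2 = d1 - sigma * sqrt(T) = -0.43030588
exp(-rT) = 0.96753856; exp(-qT) = 0.99501248
P = K * exp(-rT) * N(-d2) - S_0 * exp(-qT) * N(-d1)
N(-d1) = 0.60268608; N(-d2) = 0.66651343
P = 117.5200 * 0.96753856 * 0.66651343 - 107.7600 * 0.99501248 * 0.60268608 = 11.1645

Answer: Price = 11.1645


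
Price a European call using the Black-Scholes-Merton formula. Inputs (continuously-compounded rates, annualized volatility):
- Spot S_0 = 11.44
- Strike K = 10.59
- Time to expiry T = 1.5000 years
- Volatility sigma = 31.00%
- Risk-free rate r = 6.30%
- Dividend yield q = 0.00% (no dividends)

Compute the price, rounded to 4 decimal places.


d1 = (ln(S/K) + (r - q + 0.5*sigma^2) * T) / (sigma * sqrt(T)) = 0.64208455
d2 = d1 - sigma * sqrt(T) = 0.26241364
exp(-rT) = 0.90982773; exp(-qT) = 1.00000000
C = S_0 * exp(-qT) * N(d1) - K * exp(-rT) * N(d2)
N(d1) = 0.73959086; N(d2) = 0.60349872
C = 11.4400 * 1.00000000 * 0.73959086 - 10.5900 * 0.90982773 * 0.60349872 = 2.6462

Answer: Price = 2.6462


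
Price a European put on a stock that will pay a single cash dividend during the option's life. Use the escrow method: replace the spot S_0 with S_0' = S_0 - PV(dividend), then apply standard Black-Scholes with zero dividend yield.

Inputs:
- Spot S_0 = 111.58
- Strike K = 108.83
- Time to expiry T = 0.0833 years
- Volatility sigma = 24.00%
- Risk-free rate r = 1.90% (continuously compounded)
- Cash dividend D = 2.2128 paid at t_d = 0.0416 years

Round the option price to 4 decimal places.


PV(D) = D * exp(-r * t_d) = 2.2128 * 0.99920991 = 2.21105169
S_0' = S_0 - PV(D) = 111.5800 - 2.21105169 = 109.36894831
d1 = (ln(S_0'/K) + (r + sigma^2/2)*T) / (sigma*sqrt(T)) = 0.12879972
d2 = d1 - sigma*sqrt(T) = 0.05953155
exp(-rT) = 0.99841855
N(-d1) = 0.44875806; N(-d2) = 0.47626437
P = K * exp(-rT) * N(-d2) - S_0' * N(-d1) = 108.8300 * 0.99841855 * 0.47626437 - 109.36894831 * 0.44875806 = 2.6697

Answer: Price = 2.6697


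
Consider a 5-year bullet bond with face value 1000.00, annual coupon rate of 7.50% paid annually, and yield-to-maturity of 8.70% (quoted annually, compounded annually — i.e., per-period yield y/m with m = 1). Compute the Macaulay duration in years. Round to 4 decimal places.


Answer: Macaulay duration = 4.3316 years

Derivation:
Coupon per period c = face * coupon_rate / m = 75.000000
Periods per year m = 1; per-period yield y/m = 0.087000
Number of cashflows N = 5
Cashflows (t years, CF_t, discount factor 1/(1+y/m)^(m*t), PV):
  t = 1.0000: CF_t = 75.000000, DF = 0.919963, PV = 68.997240
  t = 2.0000: CF_t = 75.000000, DF = 0.846332, PV = 63.474922
  t = 3.0000: CF_t = 75.000000, DF = 0.778595, PV = 58.394592
  t = 4.0000: CF_t = 75.000000, DF = 0.716278, PV = 53.720876
  t = 5.0000: CF_t = 1075.000000, DF = 0.658950, PV = 708.370952
Price P = sum_t PV_t = 952.958582
Macaulay numerator sum_t t * PV_t:
  t * PV_t at t = 1.0000: 68.997240
  t * PV_t at t = 2.0000: 126.949844
  t * PV_t at t = 3.0000: 175.183777
  t * PV_t at t = 4.0000: 214.883505
  t * PV_t at t = 5.0000: 3541.854760
Macaulay duration D = (sum_t t * PV_t) / P = 4127.869125 / 952.958582 = 4.331635


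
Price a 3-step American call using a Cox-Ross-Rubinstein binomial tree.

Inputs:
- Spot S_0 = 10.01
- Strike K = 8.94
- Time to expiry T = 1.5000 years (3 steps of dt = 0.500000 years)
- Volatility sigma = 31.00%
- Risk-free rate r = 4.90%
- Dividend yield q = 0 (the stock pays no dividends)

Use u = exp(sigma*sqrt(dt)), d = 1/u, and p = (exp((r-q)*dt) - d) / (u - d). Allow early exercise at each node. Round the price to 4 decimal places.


Answer: Price = V(0,0) = 2.4482

Derivation:
dt = T/N = 0.500000
u = exp(sigma*sqrt(dt)) = 1.245084; d = 1/u = 0.803159
p = (exp((r-q)*dt) - d) / (u - d) = 0.501542
Discount per step: exp(-r*dt) = 0.975798
Stock lattice S(k, i) with i counting down-moves:
  k=0: S(0,0) = 10.0100
  k=1: S(1,0) = 12.4633; S(1,1) = 8.0396
  k=2: S(2,0) = 15.5178; S(2,1) = 10.0100; S(2,2) = 6.4571
  k=3: S(3,0) = 19.3210; S(3,1) = 12.4633; S(3,2) = 8.0396; S(3,3) = 5.1861
Terminal payoffs V(N, i) = max(S_T - K, 0):
  V(3,0) = 10.381025; V(3,1) = 3.523292; V(3,2) = 0.000000; V(3,3) = 0.000000
Backward induction: V(k, i) = exp(-r*dt) * [p * V(k+1, i) + (1-p) * V(k+1, i+1)]; then take max(V_cont, immediate exercise) for American.
  V(2,0) = exp(-r*dt) * [p*10.381025 + (1-p)*3.523292] = 6.794216; exercise = 6.577847; V(2,0) = max -> 6.794216
  V(2,1) = exp(-r*dt) * [p*3.523292 + (1-p)*0.000000] = 1.724310; exercise = 1.070000; V(2,1) = max -> 1.724310
  V(2,2) = exp(-r*dt) * [p*0.000000 + (1-p)*0.000000] = 0.000000; exercise = 0.000000; V(2,2) = max -> 0.000000
  V(1,0) = exp(-r*dt) * [p*6.794216 + (1-p)*1.724310] = 4.163805; exercise = 3.523292; V(1,0) = max -> 4.163805
  V(1,1) = exp(-r*dt) * [p*1.724310 + (1-p)*0.000000] = 0.843883; exercise = 0.000000; V(1,1) = max -> 0.843883
  V(0,0) = exp(-r*dt) * [p*4.163805 + (1-p)*0.843883] = 2.448239; exercise = 1.070000; V(0,0) = max -> 2.448239


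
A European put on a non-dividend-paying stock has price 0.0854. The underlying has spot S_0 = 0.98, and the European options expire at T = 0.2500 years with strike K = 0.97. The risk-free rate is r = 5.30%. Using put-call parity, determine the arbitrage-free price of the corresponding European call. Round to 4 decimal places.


Answer: Call price = 0.1082

Derivation:
Put-call parity: C - P = S_0 * exp(-qT) - K * exp(-rT).
S_0 * exp(-qT) = 0.9800 * 1.00000000 = 0.98000000
K * exp(-rT) = 0.9700 * 0.98683739 = 0.95723227
C = P + S*exp(-qT) - K*exp(-rT)
C = 0.0854 + 0.98000000 - 0.95723227 = 0.1082


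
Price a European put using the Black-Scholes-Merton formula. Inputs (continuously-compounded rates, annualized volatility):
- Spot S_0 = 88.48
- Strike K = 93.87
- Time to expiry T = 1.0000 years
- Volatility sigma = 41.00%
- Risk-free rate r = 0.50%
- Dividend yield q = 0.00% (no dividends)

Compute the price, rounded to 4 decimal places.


Answer: Price = 17.3590

Derivation:
d1 = (ln(S/K) + (r - q + 0.5*sigma^2) * T) / (sigma * sqrt(T)) = 0.07296510
d2 = d1 - sigma * sqrt(T) = -0.33703490
exp(-rT) = 0.99501248; exp(-qT) = 1.00000000
P = K * exp(-rT) * N(-d2) - S_0 * exp(-qT) * N(-d1)
N(-d1) = 0.47091694; N(-d2) = 0.63195470
P = 93.8700 * 0.99501248 * 0.63195470 - 88.4800 * 1.00000000 * 0.47091694 = 17.3590


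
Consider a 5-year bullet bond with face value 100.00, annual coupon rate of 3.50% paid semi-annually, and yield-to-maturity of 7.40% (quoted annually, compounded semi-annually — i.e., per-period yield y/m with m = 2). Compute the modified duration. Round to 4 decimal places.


Answer: Modified duration = 4.4244

Derivation:
Coupon per period c = face * coupon_rate / m = 1.750000
Periods per year m = 2; per-period yield y/m = 0.037000
Number of cashflows N = 10
Cashflows (t years, CF_t, discount factor 1/(1+y/m)^(m*t), PV):
  t = 0.5000: CF_t = 1.750000, DF = 0.964320, PV = 1.687560
  t = 1.0000: CF_t = 1.750000, DF = 0.929913, PV = 1.627348
  t = 1.5000: CF_t = 1.750000, DF = 0.896734, PV = 1.569285
  t = 2.0000: CF_t = 1.750000, DF = 0.864739, PV = 1.513293
  t = 2.5000: CF_t = 1.750000, DF = 0.833885, PV = 1.459299
  t = 3.0000: CF_t = 1.750000, DF = 0.804132, PV = 1.407231
  t = 3.5000: CF_t = 1.750000, DF = 0.775441, PV = 1.357022
  t = 4.0000: CF_t = 1.750000, DF = 0.747773, PV = 1.308603
  t = 4.5000: CF_t = 1.750000, DF = 0.721093, PV = 1.261912
  t = 5.0000: CF_t = 101.750000, DF = 0.695364, PV = 70.753325
Price P = sum_t PV_t = 83.944879
First compute Macaulay numerator sum_t t * PV_t:
  t * PV_t at t = 0.5000: 0.843780
  t * PV_t at t = 1.0000: 1.627348
  t * PV_t at t = 1.5000: 2.353927
  t * PV_t at t = 2.0000: 3.026586
  t * PV_t at t = 2.5000: 3.648247
  t * PV_t at t = 3.0000: 4.221694
  t * PV_t at t = 3.5000: 4.749576
  t * PV_t at t = 4.0000: 5.234413
  t * PV_t at t = 4.5000: 5.678606
  t * PV_t at t = 5.0000: 353.766625
Macaulay duration D = 385.150803 / 83.944879 = 4.588139
Modified duration = D / (1 + y/m) = 4.588139 / (1 + 0.037000) = 4.424435


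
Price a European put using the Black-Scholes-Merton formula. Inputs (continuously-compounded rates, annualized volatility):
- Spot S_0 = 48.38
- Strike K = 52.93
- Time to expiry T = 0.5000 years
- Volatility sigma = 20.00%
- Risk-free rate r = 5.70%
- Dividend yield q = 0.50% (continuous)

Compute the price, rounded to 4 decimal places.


Answer: Price = 4.6833

Derivation:
d1 = (ln(S/K) + (r - q + 0.5*sigma^2) * T) / (sigma * sqrt(T)) = -0.38101587
d2 = d1 - sigma * sqrt(T) = -0.52243722
exp(-rT) = 0.97190229; exp(-qT) = 0.99750312
P = K * exp(-rT) * N(-d2) - S_0 * exp(-qT) * N(-d1)
N(-d1) = 0.64840426; N(-d2) = 0.69931703
P = 52.9300 * 0.97190229 * 0.69931703 - 48.3800 * 0.99750312 * 0.64840426 = 4.6833


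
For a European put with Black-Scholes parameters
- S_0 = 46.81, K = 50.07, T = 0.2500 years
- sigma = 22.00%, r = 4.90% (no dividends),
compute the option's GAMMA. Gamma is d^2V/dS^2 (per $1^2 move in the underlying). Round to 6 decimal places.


Answer: Gamma = 0.070153

Derivation:
d1 = -0.4456833730; d2 = -0.5556833730
phi(d1) = 0.3612245949; exp(-qT) = 1.0000000000; exp(-rT) = 0.9878247258
Gamma = exp(-qT) * phi(d1) / (S * sigma * sqrt(T)) = 1.0000000000 * 0.3612245949 / (46.8100 * 0.2200 * 0.5000000000) = 0.070153


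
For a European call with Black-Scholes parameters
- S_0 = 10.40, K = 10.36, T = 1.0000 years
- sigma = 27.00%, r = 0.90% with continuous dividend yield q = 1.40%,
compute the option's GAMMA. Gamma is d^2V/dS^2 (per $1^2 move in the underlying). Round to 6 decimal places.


d1 = 0.1307539604; d2 = -0.1392460396
phi(d1) = 0.3955465371; exp(-qT) = 0.9860975443; exp(-rT) = 0.9910403788
Gamma = exp(-qT) * phi(d1) / (S * sigma * sqrt(T)) = 0.9860975443 * 0.3955465371 / (10.4000 * 0.2700 * 1.0000000000) = 0.138906

Answer: Gamma = 0.138906


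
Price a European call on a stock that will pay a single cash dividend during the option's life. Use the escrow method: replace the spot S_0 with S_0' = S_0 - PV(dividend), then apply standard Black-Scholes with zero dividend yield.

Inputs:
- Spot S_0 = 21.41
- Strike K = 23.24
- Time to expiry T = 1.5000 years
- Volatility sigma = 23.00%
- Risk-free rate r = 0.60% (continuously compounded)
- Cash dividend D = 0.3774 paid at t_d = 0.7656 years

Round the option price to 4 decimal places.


Answer: Price = 1.5951

Derivation:
PV(D) = D * exp(-r * t_d) = 0.3774 * 0.99541693 = 0.37567035
S_0' = S_0 - PV(D) = 21.4100 - 0.37567035 = 21.03432965
d1 = (ln(S_0'/K) + (r + sigma^2/2)*T) / (sigma*sqrt(T)) = -0.18120574
d2 = d1 - sigma*sqrt(T) = -0.46289706
exp(-rT) = 0.99104038
N(d1) = 0.42810305; N(d2) = 0.32171908
C = S_0' * N(d1) - K * exp(-rT) * N(d2) = 21.03432965 * 0.42810305 - 23.2400 * 0.99104038 * 0.32171908 = 1.5951


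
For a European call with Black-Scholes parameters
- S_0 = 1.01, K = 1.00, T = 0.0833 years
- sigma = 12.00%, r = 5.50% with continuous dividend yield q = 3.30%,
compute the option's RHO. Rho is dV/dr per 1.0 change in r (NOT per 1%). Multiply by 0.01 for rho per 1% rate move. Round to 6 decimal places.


d1 = 0.3575290078; d2 = 0.3228949206
phi(d1) = 0.3742422257; exp(-qT) = 0.9972548748; exp(-rT) = 0.9954289791
N(d2) = 0.6266125884
Rho = K*T*exp(-rT)*N(d2) = 1.0000 * 0.0833 * 0.9954289791 * 0.6266125884 = 0.051958

Answer: Rho = 0.051958


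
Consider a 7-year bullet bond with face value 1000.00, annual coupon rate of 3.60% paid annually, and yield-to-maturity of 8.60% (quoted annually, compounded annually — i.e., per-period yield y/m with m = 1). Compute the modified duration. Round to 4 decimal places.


Answer: Modified duration = 5.6902

Derivation:
Coupon per period c = face * coupon_rate / m = 36.000000
Periods per year m = 1; per-period yield y/m = 0.086000
Number of cashflows N = 7
Cashflows (t years, CF_t, discount factor 1/(1+y/m)^(m*t), PV):
  t = 1.0000: CF_t = 36.000000, DF = 0.920810, PV = 33.149171
  t = 2.0000: CF_t = 36.000000, DF = 0.847892, PV = 30.524099
  t = 3.0000: CF_t = 36.000000, DF = 0.780747, PV = 28.106905
  t = 4.0000: CF_t = 36.000000, DF = 0.718920, PV = 25.881128
  t = 5.0000: CF_t = 36.000000, DF = 0.661989, PV = 23.831610
  t = 6.0000: CF_t = 36.000000, DF = 0.609566, PV = 21.944392
  t = 7.0000: CF_t = 1036.000000, DF = 0.561295, PV = 581.501687
Price P = sum_t PV_t = 744.938991
First compute Macaulay numerator sum_t t * PV_t:
  t * PV_t at t = 1.0000: 33.149171
  t * PV_t at t = 2.0000: 61.048198
  t * PV_t at t = 3.0000: 84.320715
  t * PV_t at t = 4.0000: 103.524512
  t * PV_t at t = 5.0000: 119.158048
  t * PV_t at t = 6.0000: 131.666351
  t * PV_t at t = 7.0000: 4070.511806
Macaulay duration D = 4603.378800 / 744.938991 = 6.179538
Modified duration = D / (1 + y/m) = 6.179538 / (1 + 0.086000) = 5.690182


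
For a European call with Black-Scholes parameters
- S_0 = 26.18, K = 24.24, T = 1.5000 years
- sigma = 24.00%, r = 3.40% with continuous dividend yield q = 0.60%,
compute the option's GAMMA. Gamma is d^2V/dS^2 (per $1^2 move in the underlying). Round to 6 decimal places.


d1 = 0.5517870261; d2 = 0.2578482570
phi(d1) = 0.3426064063; exp(-qT) = 0.9910403788; exp(-rT) = 0.9502786705
Gamma = exp(-qT) * phi(d1) / (S * sigma * sqrt(T)) = 0.9910403788 * 0.3426064063 / (26.1800 * 0.2400 * 1.2247448714) = 0.044123

Answer: Gamma = 0.044123


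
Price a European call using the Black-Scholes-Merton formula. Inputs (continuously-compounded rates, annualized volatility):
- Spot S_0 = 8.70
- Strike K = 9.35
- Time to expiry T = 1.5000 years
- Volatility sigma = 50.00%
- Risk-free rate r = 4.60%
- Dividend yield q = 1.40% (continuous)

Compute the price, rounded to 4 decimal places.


d1 = (ln(S/K) + (r - q + 0.5*sigma^2) * T) / (sigma * sqrt(T)) = 0.26690731
d2 = d1 - sigma * sqrt(T) = -0.34546512
exp(-rT) = 0.93332668; exp(-qT) = 0.97921896
C = S_0 * exp(-qT) * N(d1) - K * exp(-rT) * N(d2)
N(d1) = 0.60522974; N(d2) = 0.36487236
C = 8.7000 * 0.97921896 * 0.60522974 - 9.3500 * 0.93332668 * 0.36487236 = 1.9720

Answer: Price = 1.9720
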